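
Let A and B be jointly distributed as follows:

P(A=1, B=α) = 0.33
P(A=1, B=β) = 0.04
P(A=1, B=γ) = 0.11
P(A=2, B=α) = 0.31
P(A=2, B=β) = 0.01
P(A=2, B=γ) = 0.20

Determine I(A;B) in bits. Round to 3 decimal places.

Marginals: p(A) = (0.4800, 0.5200), p(B) = (0.6400, 0.0500, 0.3100).
I(A;B) = Σ p(x,y)·log₂[p(x,y)/(p(x)p(y))].
  (1,α): 0.33·log₂(1.0742) = 0.0341
  (1,β): 0.04·log₂(1.6667) = 0.0295
  (1,γ): 0.11·log₂(0.7392) = -0.0479
  (2,α): 0.31·log₂(0.9315) = -0.0317
  (2,β): 0.01·log₂(0.3846) = -0.0138
  (2,γ): 0.20·log₂(1.2407) = 0.0622
Sum = 0.032 bits.

0.032 bits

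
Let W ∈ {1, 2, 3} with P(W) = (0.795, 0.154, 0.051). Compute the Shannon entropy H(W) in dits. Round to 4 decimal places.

0.2702 dits

H(W) = −Σ p·log₁₀ p.
  −(0.795)·log₁₀(0.795) = 0.07921
  −(0.154)·log₁₀(0.154) = 0.12512
  −(0.051)·log₁₀(0.051) = 0.06591
Sum: 0.07921 + 0.12512 + 0.06591 = 0.2702 dits.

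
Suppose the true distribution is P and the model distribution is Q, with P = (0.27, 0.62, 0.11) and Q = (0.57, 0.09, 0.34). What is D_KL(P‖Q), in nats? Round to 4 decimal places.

0.8707 nats

D(P‖Q) = Σ p·ln(p/q).
  0.27·ln(0.27/0.57) = -0.20175
  0.62·ln(0.62/0.09) = 1.19654
  0.11·ln(0.11/0.34) = -0.12413
D(P‖Q) = 0.8707 nats.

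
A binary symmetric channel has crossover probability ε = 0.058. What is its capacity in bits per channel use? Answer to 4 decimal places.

Binary symmetric channel: C = 1 − h₂(ε) where h₂ is the binary entropy function.
h₂(0.058) = −0.058·log₂0.058 − 0.942·log₂0.942 = 0.3195.
C = 1 − 0.3195 = 0.6805 bits per channel use.

0.6805 bits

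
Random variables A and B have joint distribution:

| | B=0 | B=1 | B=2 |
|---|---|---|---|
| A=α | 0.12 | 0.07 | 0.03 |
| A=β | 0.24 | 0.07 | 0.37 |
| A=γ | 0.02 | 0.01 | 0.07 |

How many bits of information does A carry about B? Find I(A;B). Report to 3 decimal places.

0.115 bits

Marginals: p(A) = (0.2200, 0.6800, 0.1000), p(B) = (0.3800, 0.1500, 0.4700).
I(A;B) = H(A) + H(B) − H(A,B).
H(A) = 1.1911, H(B) = 1.4530, H(A,B) = 2.5287.
I(A;B) = 1.1911 + 1.4530 − 2.5287 = 0.115 bits.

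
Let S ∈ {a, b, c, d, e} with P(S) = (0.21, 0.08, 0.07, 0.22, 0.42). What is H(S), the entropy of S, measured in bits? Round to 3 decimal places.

H(S) = −Σ p·log₂ p.
  −(0.21)·log₂(0.21) = 0.4728
  −(0.08)·log₂(0.08) = 0.2915
  −(0.07)·log₂(0.07) = 0.2686
  −(0.22)·log₂(0.22) = 0.4806
  −(0.42)·log₂(0.42) = 0.5256
Sum: 0.4728 + 0.2915 + 0.2686 + 0.4806 + 0.5256 = 2.039 bits.

2.039 bits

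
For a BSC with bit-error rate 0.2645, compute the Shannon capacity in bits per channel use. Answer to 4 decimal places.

Binary symmetric channel: C = 1 − h₂(ε) where h₂ is the binary entropy function.
h₂(0.2645) = −0.2645·log₂0.2645 − 0.7355·log₂0.7355 = 0.8335.
C = 1 − 0.8335 = 0.1665 bits per channel use.

0.1665 bits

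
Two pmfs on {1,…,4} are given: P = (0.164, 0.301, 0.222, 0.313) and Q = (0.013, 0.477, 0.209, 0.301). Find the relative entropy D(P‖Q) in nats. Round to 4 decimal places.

0.3028 nats

D(P‖Q) = Σ p·ln(p/q).
  0.164·ln(0.164/0.013) = 0.41573
  0.301·ln(0.301/0.477) = -0.13858
  0.222·ln(0.222/0.209) = 0.01340
  0.313·ln(0.313/0.301) = 0.01224
D(P‖Q) = 0.3028 nats.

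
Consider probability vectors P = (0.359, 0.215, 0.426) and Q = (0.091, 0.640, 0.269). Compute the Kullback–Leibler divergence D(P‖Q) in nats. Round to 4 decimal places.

D(P‖Q) = Σ p·ln(p/q).
  0.359·ln(0.359/0.091) = 0.49271
  0.215·ln(0.215/0.640) = -0.23453
  0.426·ln(0.426/0.269) = 0.19584
D(P‖Q) = 0.4540 nats.

0.4540 nats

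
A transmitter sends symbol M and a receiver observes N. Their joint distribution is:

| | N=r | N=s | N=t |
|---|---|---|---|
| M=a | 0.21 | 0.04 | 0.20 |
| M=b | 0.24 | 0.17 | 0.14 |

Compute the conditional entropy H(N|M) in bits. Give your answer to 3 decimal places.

Marginals: p(M) = (0.4500, 0.5500), p(N) = (0.4500, 0.2100, 0.3400).
H(N|M) = Σ p(M) · H(N|M=·).
  M=a: p=0.4500, H(N|M=a) = 1.3435
  M=b: p=0.5500, H(N|M=b) = 1.5481
Weighted sum = 1.456 bits.

1.456 bits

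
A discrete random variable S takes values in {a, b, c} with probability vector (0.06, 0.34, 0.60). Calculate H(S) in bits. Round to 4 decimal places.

H(S) = −Σ p·log₂ p.
  −(0.06)·log₂(0.06) = 0.24353
  −(0.34)·log₂(0.34) = 0.52917
  −(0.60)·log₂(0.60) = 0.44218
Sum: 0.24353 + 0.52917 + 0.44218 = 1.2149 bits.

1.2149 bits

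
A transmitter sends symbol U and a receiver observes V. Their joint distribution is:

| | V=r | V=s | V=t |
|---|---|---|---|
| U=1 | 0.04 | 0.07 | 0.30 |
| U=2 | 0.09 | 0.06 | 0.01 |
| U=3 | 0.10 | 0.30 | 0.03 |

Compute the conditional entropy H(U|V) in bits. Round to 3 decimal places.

1.063 bits

Chain rule: H(U|V) = H(U,V) − H(V).
Marginals: p(U) = (0.4100, 0.1600, 0.4300), p(V) = (0.2300, 0.4300, 0.3400).
H(U,V) = 2.6031 bits; H(V) = 1.5404 bits.
H(U|V) = 2.6031 − 1.5404 = 1.063 bits.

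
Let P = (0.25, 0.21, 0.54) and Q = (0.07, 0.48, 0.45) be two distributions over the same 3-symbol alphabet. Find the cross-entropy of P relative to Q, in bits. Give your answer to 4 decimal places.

1.8036 bits

H(P,Q) = −Σ p·log₂ q.
  −0.25·log₂(0.07) = 0.95913
  −0.21·log₂(0.48) = 0.22237
  −0.54·log₂(0.45) = 0.62208
H(P,Q) = 1.8036 bits.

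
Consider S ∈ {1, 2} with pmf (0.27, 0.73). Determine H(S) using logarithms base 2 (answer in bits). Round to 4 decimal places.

0.8415 bits

H(S) = −Σ p·log₂ p.
  −(0.27)·log₂(0.27) = 0.51002
  −(0.73)·log₂(0.73) = 0.33144
Sum: 0.51002 + 0.33144 = 0.8415 bits.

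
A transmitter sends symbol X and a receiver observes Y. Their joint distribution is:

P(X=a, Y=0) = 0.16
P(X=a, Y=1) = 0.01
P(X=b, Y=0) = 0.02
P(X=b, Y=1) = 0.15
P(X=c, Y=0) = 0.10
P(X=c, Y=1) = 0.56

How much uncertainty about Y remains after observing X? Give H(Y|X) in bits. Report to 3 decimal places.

Chain rule: H(Y|X) = H(X,Y) − H(X).
Marginals: p(X) = (0.1700, 0.1700, 0.6600), p(Y) = (0.2800, 0.7200).
H(X,Y) = 1.8135 bits; H(X) = 1.2648 bits.
H(Y|X) = 1.8135 − 1.2648 = 0.549 bits.

0.549 bits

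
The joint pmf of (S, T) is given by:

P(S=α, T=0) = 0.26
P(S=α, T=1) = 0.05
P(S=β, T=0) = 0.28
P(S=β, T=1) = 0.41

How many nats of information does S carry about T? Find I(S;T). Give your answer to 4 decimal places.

0.0870 nats

Marginals: p(S) = (0.3100, 0.6900), p(T) = (0.5400, 0.4600).
I(S;T) = Σ p(x,y)·ln[p(x,y)/(p(x)p(y))].
  (α,0): 0.26·ln(1.5532) = 0.11448
  (α,1): 0.05·ln(0.3506) = -0.05240
  (β,0): 0.28·ln(0.7515) = -0.08000
  (β,1): 0.41·ln(1.2917) = 0.10496
Sum = 0.0870 nats.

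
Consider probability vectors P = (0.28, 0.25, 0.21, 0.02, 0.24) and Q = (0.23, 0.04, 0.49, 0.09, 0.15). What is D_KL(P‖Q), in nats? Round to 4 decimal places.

0.4180 nats

D(P‖Q) = Σ p·ln(p/q).
  0.28·ln(0.28/0.23) = 0.05508
  0.25·ln(0.25/0.04) = 0.45815
  0.21·ln(0.21/0.49) = -0.17793
  0.02·ln(0.02/0.09) = -0.03008
  0.24·ln(0.24/0.15) = 0.11280
D(P‖Q) = 0.4180 nats.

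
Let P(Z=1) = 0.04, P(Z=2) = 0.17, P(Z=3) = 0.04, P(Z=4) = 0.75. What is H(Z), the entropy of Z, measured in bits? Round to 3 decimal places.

1.117 bits

H(Z) = −Σ p·log₂ p.
  −(0.04)·log₂(0.04) = 0.1858
  −(0.17)·log₂(0.17) = 0.4346
  −(0.04)·log₂(0.04) = 0.1858
  −(0.75)·log₂(0.75) = 0.3113
Sum: 0.1858 + 0.4346 + 0.1858 + 0.3113 = 1.117 bits.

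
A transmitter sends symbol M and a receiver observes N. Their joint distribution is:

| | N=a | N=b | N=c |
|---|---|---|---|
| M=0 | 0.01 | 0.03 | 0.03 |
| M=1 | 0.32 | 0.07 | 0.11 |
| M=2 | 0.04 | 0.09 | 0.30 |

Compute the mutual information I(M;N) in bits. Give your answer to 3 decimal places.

0.265 bits

Marginals: p(M) = (0.0700, 0.5000, 0.4300), p(N) = (0.3700, 0.1900, 0.4400).
I(M;N) = Σ p(x,y)·log₂[p(x,y)/(p(x)p(y))].
  (0,a): 0.01·log₂(0.3861) = -0.0137
  (0,b): 0.03·log₂(2.2556) = 0.0352
  (0,c): 0.03·log₂(0.9740) = -0.0011
  (1,a): 0.32·log₂(1.7297) = 0.2530
  (1,b): 0.07·log₂(0.7368) = -0.0308
  (1,c): 0.11·log₂(0.5000) = -0.1100
  (2,a): 0.04·log₂(0.2514) = -0.0797
  (2,b): 0.09·log₂(1.1016) = 0.0126
  (2,c): 0.30·log₂(1.5856) = 0.1995
Sum = 0.265 bits.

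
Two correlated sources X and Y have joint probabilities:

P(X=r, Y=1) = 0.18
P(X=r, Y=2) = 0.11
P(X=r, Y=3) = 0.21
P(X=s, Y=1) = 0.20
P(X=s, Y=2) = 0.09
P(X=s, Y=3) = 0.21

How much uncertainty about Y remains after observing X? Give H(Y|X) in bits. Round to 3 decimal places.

1.518 bits

Marginals: p(X) = (0.5000, 0.5000), p(Y) = (0.3800, 0.2000, 0.4200).
H(Y|X) = Σ p(X) · H(Y|X=·).
  X=r: p=0.5000, H(Y|X=r) = 1.5368
  X=s: p=0.5000, H(Y|X=s) = 1.4997
Weighted sum = 1.518 bits.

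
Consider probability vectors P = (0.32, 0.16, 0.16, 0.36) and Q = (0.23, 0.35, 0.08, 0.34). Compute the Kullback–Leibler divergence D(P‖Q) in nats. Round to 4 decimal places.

0.1119 nats

D(P‖Q) = Σ p·ln(p/q).
  0.32·ln(0.32/0.23) = 0.10568
  0.16·ln(0.16/0.35) = -0.12524
  0.16·ln(0.16/0.08) = 0.11090
  0.36·ln(0.36/0.34) = 0.02058
D(P‖Q) = 0.1119 nats.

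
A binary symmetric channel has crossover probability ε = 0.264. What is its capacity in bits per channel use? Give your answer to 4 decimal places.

0.1673 bits

Binary symmetric channel: C = 1 − h₂(ε) where h₂ is the binary entropy function.
h₂(0.264) = −0.264·log₂0.264 − 0.736·log₂0.736 = 0.8327.
C = 1 − 0.8327 = 0.1673 bits per channel use.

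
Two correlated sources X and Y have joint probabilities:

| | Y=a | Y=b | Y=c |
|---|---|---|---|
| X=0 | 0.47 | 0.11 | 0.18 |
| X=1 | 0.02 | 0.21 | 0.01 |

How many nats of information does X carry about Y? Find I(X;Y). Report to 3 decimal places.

0.222 nats

Marginals: p(X) = (0.7600, 0.2400), p(Y) = (0.4900, 0.3200, 0.1900).
I(X;Y) = H(X) + H(Y) − H(X,Y).
H(X) = 0.5511, H(Y) = 1.0297, H(X,Y) = 1.3584.
I(X;Y) = 0.5511 + 1.0297 − 1.3584 = 0.222 nats.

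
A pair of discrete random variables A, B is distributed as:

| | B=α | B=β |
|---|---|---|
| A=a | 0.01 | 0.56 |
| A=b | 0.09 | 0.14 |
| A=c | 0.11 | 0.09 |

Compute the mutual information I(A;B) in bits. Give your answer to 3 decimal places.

Marginals: p(A) = (0.5700, 0.2300, 0.2000), p(B) = (0.2100, 0.7900).
I(A;B) = H(A) + H(B) − H(A,B).
H(A) = 1.4143, H(B) = 0.7415, H(A,B) = 1.9076.
I(A;B) = 1.4143 + 0.7415 − 1.9076 = 0.248 bits.

0.248 bits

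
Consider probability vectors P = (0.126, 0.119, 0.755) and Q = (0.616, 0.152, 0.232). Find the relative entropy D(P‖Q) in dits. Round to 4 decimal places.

D(P‖Q) = Σ p·log₁₀(p/q).
  0.126·log₁₀(0.126/0.616) = -0.08684
  0.119·log₁₀(0.119/0.152) = -0.01265
  0.755·log₁₀(0.755/0.232) = 0.38691
D(P‖Q) = 0.2874 dits.

0.2874 dits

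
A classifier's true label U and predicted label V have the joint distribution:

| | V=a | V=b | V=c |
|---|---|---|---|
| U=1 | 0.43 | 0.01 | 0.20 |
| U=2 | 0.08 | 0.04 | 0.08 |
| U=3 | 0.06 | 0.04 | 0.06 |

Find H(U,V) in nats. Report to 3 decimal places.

1.730 nats

H(U,V) = −Σ p(x,y)·ln p(x,y) over all 9 cells.
  cell (1,a): −0.43·ln0.43 = 0.3629
  cell (1,b): −0.01·ln0.01 = 0.0461
  cell (1,c): −0.20·ln0.20 = 0.3219
  cell (2,a): −0.08·ln0.08 = 0.2021
  cell (2,b): −0.04·ln0.04 = 0.1288
  cell (2,c): −0.08·ln0.08 = 0.2021
  cell (3,a): −0.06·ln0.06 = 0.1688
  cell (3,b): −0.04·ln0.04 = 0.1288
  cell (3,c): −0.06·ln0.06 = 0.1688
Sum = 1.730 nats.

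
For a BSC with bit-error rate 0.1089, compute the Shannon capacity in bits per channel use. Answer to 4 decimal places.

Binary symmetric channel: C = 1 − h₂(ε) where h₂ is the binary entropy function.
h₂(0.1089) = −0.1089·log₂0.1089 − 0.8911·log₂0.8911 = 0.4966.
C = 1 − 0.4966 = 0.5034 bits per channel use.

0.5034 bits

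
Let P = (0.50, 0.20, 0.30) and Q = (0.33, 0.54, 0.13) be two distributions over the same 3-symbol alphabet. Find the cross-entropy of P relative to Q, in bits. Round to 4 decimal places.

H(P,Q) = −Σ p·log₂ q.
  −0.50·log₂(0.33) = 0.79973
  −0.20·log₂(0.54) = 0.17779
  −0.30·log₂(0.13) = 0.88302
H(P,Q) = 1.8605 bits.

1.8605 bits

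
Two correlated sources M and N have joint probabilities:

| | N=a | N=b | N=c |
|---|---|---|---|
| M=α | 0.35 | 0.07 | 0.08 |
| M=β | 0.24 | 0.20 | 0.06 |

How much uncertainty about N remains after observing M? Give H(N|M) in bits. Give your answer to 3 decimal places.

Chain rule: H(N|M) = H(M,N) − H(M).
Marginals: p(M) = (0.5000, 0.5000), p(N) = (0.5900, 0.2700, 0.1400).
H(M,N) = 2.2922 bits; H(M) = 1.0000 bits.
H(N|M) = 2.2922 − 1.0000 = 1.292 bits.

1.292 bits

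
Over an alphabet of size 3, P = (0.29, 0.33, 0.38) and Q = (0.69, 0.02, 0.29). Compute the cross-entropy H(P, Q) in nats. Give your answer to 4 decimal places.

H(P,Q) = −Σ p·ln q.
  −0.29·ln(0.69) = 0.10761
  −0.33·ln(0.02) = 1.29097
  −0.38·ln(0.29) = 0.47039
H(P,Q) = 1.8690 nats.

1.8690 nats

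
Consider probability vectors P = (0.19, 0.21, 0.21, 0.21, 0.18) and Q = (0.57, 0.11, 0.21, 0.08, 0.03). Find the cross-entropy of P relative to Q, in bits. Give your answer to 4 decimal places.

H(P,Q) = −Σ p·log₂ q.
  −0.19·log₂(0.57) = 0.15408
  −0.21·log₂(0.11) = 0.66873
  −0.21·log₂(0.21) = 0.47282
  −0.21·log₂(0.08) = 0.76521
  −0.18·log₂(0.03) = 0.91060
H(P,Q) = 2.9714 bits.

2.9714 bits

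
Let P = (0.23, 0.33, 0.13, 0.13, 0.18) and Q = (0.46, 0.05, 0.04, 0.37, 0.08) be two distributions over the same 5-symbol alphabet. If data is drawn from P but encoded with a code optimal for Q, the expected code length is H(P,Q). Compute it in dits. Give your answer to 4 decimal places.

H(P,Q) = −Σ p·log₁₀ q.
  −0.23·log₁₀(0.46) = 0.07757
  −0.33·log₁₀(0.05) = 0.42934
  −0.13·log₁₀(0.04) = 0.18173
  −0.13·log₁₀(0.37) = 0.05613
  −0.18·log₁₀(0.08) = 0.19744
H(P,Q) = 0.9422 dits.

0.9422 dits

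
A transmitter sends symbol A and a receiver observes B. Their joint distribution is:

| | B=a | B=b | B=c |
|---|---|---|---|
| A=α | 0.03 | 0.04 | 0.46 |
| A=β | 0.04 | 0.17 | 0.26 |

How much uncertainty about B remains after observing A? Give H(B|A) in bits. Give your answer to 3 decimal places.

Chain rule: H(B|A) = H(A,B) − H(A).
Marginals: p(A) = (0.5300, 0.4700), p(B) = (0.0700, 0.2100, 0.7200).
H(A,B) = 1.9785 bits; H(A) = 0.9974 bits.
H(B|A) = 1.9785 − 0.9974 = 0.981 bits.

0.981 bits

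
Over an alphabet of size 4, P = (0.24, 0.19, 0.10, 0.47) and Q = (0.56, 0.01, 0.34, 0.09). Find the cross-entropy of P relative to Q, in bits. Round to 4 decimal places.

3.2515 bits

H(P,Q) = −Σ p·log₂ q.
  −0.24·log₂(0.56) = 0.20076
  −0.19·log₂(0.01) = 1.26233
  −0.10·log₂(0.34) = 0.15564
  −0.47·log₂(0.09) = 1.63275
H(P,Q) = 3.2515 bits.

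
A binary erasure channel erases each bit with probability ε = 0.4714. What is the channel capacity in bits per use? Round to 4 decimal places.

Binary erasure channel: capacity C = 1 − ε.
C = 1 − 0.4714 = 0.5286 bits per channel use.

0.5286 bits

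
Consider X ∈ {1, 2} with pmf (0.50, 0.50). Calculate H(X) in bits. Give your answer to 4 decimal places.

1.0000 bits

H(X) = −Σ p·log₂ p.
  −(0.50)·log₂(0.50) = 0.50000
  −(0.50)·log₂(0.50) = 0.50000
Sum: 0.50000 + 0.50000 = 1.0000 bits.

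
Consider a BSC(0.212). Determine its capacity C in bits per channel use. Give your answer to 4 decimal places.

0.2547 bits

Binary symmetric channel: C = 1 − h₂(ε) where h₂ is the binary entropy function.
h₂(0.212) = −0.212·log₂0.212 − 0.788·log₂0.788 = 0.7453.
C = 1 − 0.7453 = 0.2547 bits per channel use.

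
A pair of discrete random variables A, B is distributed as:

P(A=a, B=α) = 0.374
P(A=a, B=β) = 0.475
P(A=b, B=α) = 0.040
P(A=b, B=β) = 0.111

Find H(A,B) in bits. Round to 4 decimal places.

1.5786 bits

H(A,B) = −Σ p(x,y)·log₂ p(x,y) over all 4 cells.
  cell (a,α): −0.374·log₂0.374 = 0.53066
  cell (a,β): −0.475·log₂0.475 = 0.51015
  cell (b,α): −0.040·log₂0.040 = 0.18575
  cell (b,β): −0.111·log₂0.111 = 0.35202
Sum = 1.5786 bits.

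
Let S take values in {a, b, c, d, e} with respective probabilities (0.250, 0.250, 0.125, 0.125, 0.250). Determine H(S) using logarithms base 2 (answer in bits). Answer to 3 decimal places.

H(S) = −Σ p·log₂ p.
  −(0.250)·log₂(0.250) = 0.5000
  −(0.250)·log₂(0.250) = 0.5000
  −(0.125)·log₂(0.125) = 0.3750
  −(0.125)·log₂(0.125) = 0.3750
  −(0.250)·log₂(0.250) = 0.5000
Sum: 0.5000 + 0.5000 + 0.3750 + 0.3750 + 0.5000 = 2.250 bits.

2.250 bits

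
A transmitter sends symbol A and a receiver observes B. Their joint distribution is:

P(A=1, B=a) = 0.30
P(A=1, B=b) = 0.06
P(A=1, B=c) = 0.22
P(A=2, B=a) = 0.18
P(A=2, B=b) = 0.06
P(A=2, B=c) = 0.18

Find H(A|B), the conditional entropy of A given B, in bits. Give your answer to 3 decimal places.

0.975 bits

Marginals: p(A) = (0.5800, 0.4200), p(B) = (0.4800, 0.1200, 0.4000).
H(A|B) = Σ p(B) · H(A|B=·).
  B=a: p=0.4800, H(A|B=a) = 0.9544
  B=b: p=0.1200, H(A|B=b) = 1.0000
  B=c: p=0.4000, H(A|B=c) = 0.9928
Weighted sum = 0.975 bits.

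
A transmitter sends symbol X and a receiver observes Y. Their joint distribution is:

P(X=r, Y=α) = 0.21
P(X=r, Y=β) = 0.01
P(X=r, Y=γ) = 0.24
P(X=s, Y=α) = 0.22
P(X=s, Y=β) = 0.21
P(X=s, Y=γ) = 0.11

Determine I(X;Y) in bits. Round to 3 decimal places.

Marginals: p(X) = (0.4600, 0.5400), p(Y) = (0.4300, 0.2200, 0.3500).
I(X;Y) = Σ p(x,y)·log₂[p(x,y)/(p(x)p(y))].
  (r,α): 0.21·log₂(1.0617) = 0.0181
  (r,β): 0.01·log₂(0.0988) = -0.0334
  (r,γ): 0.24·log₂(1.4907) = 0.1382
  (s,α): 0.22·log₂(0.9475) = -0.0171
  (s,β): 0.21·log₂(1.7677) = 0.1726
  (s,γ): 0.11·log₂(0.5820) = -0.0859
Sum = 0.193 bits.

0.193 bits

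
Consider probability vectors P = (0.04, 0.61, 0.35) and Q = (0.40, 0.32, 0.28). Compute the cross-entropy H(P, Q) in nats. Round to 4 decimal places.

1.1772 nats

H(P,Q) = −Σ p·ln q.
  −0.04·ln(0.40) = 0.03665
  −0.61·ln(0.32) = 0.69505
  −0.35·ln(0.28) = 0.44554
H(P,Q) = 1.1772 nats.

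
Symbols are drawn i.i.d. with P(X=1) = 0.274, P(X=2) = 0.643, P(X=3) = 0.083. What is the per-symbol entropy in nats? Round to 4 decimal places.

H(X) = −Σ p·ln p.
  −(0.274)·ln(0.274) = 0.35473
  −(0.643)·ln(0.643) = 0.28396
  −(0.083)·ln(0.083) = 0.20658
Sum: 0.35473 + 0.28396 + 0.20658 = 0.8453 nats.

0.8453 nats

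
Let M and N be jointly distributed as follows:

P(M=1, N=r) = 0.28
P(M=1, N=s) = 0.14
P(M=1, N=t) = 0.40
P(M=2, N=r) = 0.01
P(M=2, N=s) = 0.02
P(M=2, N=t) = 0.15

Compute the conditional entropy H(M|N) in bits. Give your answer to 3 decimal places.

Marginals: p(M) = (0.8200, 0.1800), p(N) = (0.2900, 0.1600, 0.5500).
H(M|N) = Σ p(N) · H(M|N=·).
  N=r: p=0.2900, H(M|N=r) = 0.2164
  N=s: p=0.1600, H(M|N=s) = 0.5436
  N=t: p=0.5500, H(M|N=t) = 0.8454
Weighted sum = 0.615 bits.

0.615 bits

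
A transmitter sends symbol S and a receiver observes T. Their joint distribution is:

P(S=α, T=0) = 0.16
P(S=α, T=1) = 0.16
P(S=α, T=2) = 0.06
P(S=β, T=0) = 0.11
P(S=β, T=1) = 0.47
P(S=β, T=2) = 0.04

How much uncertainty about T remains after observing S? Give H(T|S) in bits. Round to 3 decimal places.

Chain rule: H(T|S) = H(S,T) − H(S).
Marginals: p(S) = (0.3800, 0.6200), p(T) = (0.2700, 0.6300, 0.1000).
H(S,T) = 2.1376 bits; H(S) = 0.9580 bits.
H(T|S) = 2.1376 − 0.9580 = 1.180 bits.

1.180 bits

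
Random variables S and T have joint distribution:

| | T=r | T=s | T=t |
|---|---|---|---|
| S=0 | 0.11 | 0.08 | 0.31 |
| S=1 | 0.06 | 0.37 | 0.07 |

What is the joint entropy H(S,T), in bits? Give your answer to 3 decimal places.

H(S,T) = −Σ p(x,y)·log₂ p(x,y) over all 6 cells.
  cell (0,r): −0.11·log₂0.11 = 0.3503
  cell (0,s): −0.08·log₂0.08 = 0.2915
  cell (0,t): −0.31·log₂0.31 = 0.5238
  cell (1,r): −0.06·log₂0.06 = 0.2435
  cell (1,s): −0.37·log₂0.37 = 0.5307
  cell (1,t): −0.07·log₂0.07 = 0.2686
Sum = 2.208 bits.

2.208 bits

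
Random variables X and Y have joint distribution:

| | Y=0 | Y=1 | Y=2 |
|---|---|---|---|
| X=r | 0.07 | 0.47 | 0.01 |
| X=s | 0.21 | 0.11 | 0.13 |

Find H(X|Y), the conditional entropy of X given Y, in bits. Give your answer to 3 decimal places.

0.686 bits

Chain rule: H(X|Y) = H(X,Y) − H(Y).
Marginals: p(X) = (0.5500, 0.4500), p(Y) = (0.2800, 0.5800, 0.1400).
H(X,Y) = 2.0527 bits; H(Y) = 1.3671 bits.
H(X|Y) = 2.0527 − 1.3671 = 0.686 bits.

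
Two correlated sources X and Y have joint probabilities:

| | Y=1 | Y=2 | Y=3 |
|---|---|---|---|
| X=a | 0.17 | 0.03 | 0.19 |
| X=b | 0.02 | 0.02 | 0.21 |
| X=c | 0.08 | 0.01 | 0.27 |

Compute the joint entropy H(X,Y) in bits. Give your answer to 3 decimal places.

H(X,Y) = −Σ p(x,y)·log₂ p(x,y) over all 9 cells.
  cell (a,1): −0.17·log₂0.17 = 0.4346
  cell (a,2): −0.03·log₂0.03 = 0.1518
  cell (a,3): −0.19·log₂0.19 = 0.4552
  cell (b,1): −0.02·log₂0.02 = 0.1129
  cell (b,2): −0.02·log₂0.02 = 0.1129
  cell (b,3): −0.21·log₂0.21 = 0.4728
  cell (c,1): −0.08·log₂0.08 = 0.2915
  cell (c,2): −0.01·log₂0.01 = 0.0664
  cell (c,3): −0.27·log₂0.27 = 0.5100
Sum = 2.608 bits.

2.608 bits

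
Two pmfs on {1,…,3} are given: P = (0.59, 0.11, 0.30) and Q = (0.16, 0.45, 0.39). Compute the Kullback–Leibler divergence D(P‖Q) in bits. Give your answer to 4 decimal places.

D(P‖Q) = Σ p·log₂(p/q).
  0.59·log₂(0.59/0.16) = 1.11076
  0.11·log₂(0.11/0.45) = -0.22357
  0.30·log₂(0.30/0.39) = -0.11355
D(P‖Q) = 0.7736 bits.

0.7736 bits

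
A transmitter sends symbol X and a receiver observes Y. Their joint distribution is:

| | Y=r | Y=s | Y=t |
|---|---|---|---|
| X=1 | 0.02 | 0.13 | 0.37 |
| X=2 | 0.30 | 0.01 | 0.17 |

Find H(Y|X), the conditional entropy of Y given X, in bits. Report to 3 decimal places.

1.050 bits

Chain rule: H(Y|X) = H(X,Y) − H(X).
Marginals: p(X) = (0.5200, 0.4800), p(Y) = (0.3200, 0.1400, 0.5400).
H(X,Y) = 2.0484 bits; H(X) = 0.9988 bits.
H(Y|X) = 2.0484 − 0.9988 = 1.050 bits.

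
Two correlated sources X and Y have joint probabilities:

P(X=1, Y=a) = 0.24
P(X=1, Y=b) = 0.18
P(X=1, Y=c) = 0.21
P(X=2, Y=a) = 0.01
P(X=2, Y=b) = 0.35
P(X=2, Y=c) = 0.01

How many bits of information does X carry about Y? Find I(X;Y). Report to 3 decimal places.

0.341 bits

Marginals: p(X) = (0.6300, 0.3700), p(Y) = (0.2500, 0.5300, 0.2200).
I(X;Y) = Σ p(x,y)·log₂[p(x,y)/(p(x)p(y))].
  (1,a): 0.24·log₂(1.5238) = 0.1458
  (1,b): 0.18·log₂(0.5391) = -0.1605
  (1,c): 0.21·log₂(1.5152) = 0.1259
  (2,a): 0.01·log₂(0.1081) = -0.0321
  (2,b): 0.35·log₂(1.7848) = 0.2925
  (2,c): 0.01·log₂(0.1229) = -0.0303
Sum = 0.341 bits.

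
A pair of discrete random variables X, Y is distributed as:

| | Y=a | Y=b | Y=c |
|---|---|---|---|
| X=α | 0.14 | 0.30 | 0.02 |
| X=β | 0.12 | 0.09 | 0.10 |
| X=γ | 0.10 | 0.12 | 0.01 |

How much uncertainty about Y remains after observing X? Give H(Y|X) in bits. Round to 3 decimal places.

Marginals: p(X) = (0.4600, 0.3100, 0.2300), p(Y) = (0.3600, 0.5100, 0.1300).
H(Y|X) = Σ p(X) · H(Y|X=·).
  X=α: p=0.4600, H(Y|X=α) = 1.1212
  X=β: p=0.3100, H(Y|X=β) = 1.5746
  X=γ: p=0.2300, H(Y|X=γ) = 1.2088
Weighted sum = 1.282 bits.

1.282 bits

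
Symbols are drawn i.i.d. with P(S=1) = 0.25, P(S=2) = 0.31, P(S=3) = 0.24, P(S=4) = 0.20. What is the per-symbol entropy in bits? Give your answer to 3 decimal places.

H(S) = −Σ p·log₂ p.
  −(0.25)·log₂(0.25) = 0.5000
  −(0.31)·log₂(0.31) = 0.5238
  −(0.24)·log₂(0.24) = 0.4941
  −(0.20)·log₂(0.20) = 0.4644
Sum: 0.5000 + 0.5238 + 0.4941 + 0.4644 = 1.982 bits.

1.982 bits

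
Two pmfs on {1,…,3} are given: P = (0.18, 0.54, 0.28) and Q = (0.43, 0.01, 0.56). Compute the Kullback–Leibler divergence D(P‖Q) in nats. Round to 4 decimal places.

1.8032 nats

D(P‖Q) = Σ p·ln(p/q).
  0.18·ln(0.18/0.43) = -0.15675
  0.54·ln(0.54/0.01) = 2.15405
  0.28·ln(0.28/0.56) = -0.19408
D(P‖Q) = 1.8032 nats.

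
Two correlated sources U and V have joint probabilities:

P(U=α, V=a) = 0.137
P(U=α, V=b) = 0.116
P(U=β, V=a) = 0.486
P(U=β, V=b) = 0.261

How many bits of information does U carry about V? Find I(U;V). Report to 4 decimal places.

0.0068 bits

Marginals: p(U) = (0.2530, 0.7470), p(V) = (0.6230, 0.3770).
I(U;V) = H(U) + H(V) − H(U,V).
H(U) = 0.8160, H(V) = 0.9559, H(U,V) = 1.7651.
I(U;V) = 0.8160 + 0.9559 − 1.7651 = 0.0068 bits.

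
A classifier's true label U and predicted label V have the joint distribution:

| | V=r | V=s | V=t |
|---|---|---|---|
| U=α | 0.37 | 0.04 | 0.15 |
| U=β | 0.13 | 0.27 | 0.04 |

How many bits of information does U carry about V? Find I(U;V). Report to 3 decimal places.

0.263 bits

Marginals: p(U) = (0.5600, 0.4400), p(V) = (0.5000, 0.3100, 0.1900).
I(U;V) = Σ p(x,y)·log₂[p(x,y)/(p(x)p(y))].
  (α,r): 0.37·log₂(1.3214) = 0.1488
  (α,s): 0.04·log₂(0.2304) = -0.0847
  (α,t): 0.15·log₂(1.4098) = 0.0743
  (β,r): 0.13·log₂(0.5909) = -0.0987
  (β,s): 0.27·log₂(1.9795) = 0.2660
  (β,t): 0.04·log₂(0.4785) = -0.0425
Sum = 0.263 bits.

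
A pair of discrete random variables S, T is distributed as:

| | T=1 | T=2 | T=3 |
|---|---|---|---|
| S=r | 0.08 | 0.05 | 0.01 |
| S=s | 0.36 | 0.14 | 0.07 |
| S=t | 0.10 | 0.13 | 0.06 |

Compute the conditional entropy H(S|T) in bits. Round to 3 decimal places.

1.326 bits

Marginals: p(S) = (0.1400, 0.5700, 0.2900), p(T) = (0.5400, 0.3200, 0.1400).
H(S|T) = Σ p(T) · H(S|T=·).
  T=1: p=0.5400, H(S|T=1) = 1.2487
  T=2: p=0.3200, H(S|T=2) = 1.4682
  T=3: p=0.1400, H(S|T=3) = 1.2958
Weighted sum = 1.326 bits.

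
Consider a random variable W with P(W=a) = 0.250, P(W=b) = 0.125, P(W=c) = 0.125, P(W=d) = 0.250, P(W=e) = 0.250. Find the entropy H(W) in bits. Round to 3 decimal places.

2.250 bits

H(W) = −Σ p·log₂ p.
  −(0.250)·log₂(0.250) = 0.5000
  −(0.125)·log₂(0.125) = 0.3750
  −(0.125)·log₂(0.125) = 0.3750
  −(0.250)·log₂(0.250) = 0.5000
  −(0.250)·log₂(0.250) = 0.5000
Sum: 0.5000 + 0.3750 + 0.3750 + 0.5000 + 0.5000 = 2.250 bits.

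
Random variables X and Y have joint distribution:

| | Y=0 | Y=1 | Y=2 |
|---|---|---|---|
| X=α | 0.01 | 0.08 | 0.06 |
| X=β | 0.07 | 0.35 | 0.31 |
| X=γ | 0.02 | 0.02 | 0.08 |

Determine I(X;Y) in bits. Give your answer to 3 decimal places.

Marginals: p(X) = (0.1500, 0.7300, 0.1200), p(Y) = (0.1000, 0.4500, 0.4500).
I(X;Y) = Σ p(x,y)·log₂[p(x,y)/(p(x)p(y))].
  (α,0): 0.01·log₂(0.6667) = -0.0058
  (α,1): 0.08·log₂(1.1852) = 0.0196
  (α,2): 0.06·log₂(0.8889) = -0.0102
  (β,0): 0.07·log₂(0.9589) = -0.0042
  (β,1): 0.35·log₂(1.0654) = 0.0320
  (β,2): 0.31·log₂(0.9437) = -0.0259
  (γ,0): 0.02·log₂(1.6667) = 0.0147
  (γ,1): 0.02·log₂(0.3704) = -0.0287
  (γ,2): 0.08·log₂(1.4815) = 0.0454
Sum = 0.037 bits.

0.037 bits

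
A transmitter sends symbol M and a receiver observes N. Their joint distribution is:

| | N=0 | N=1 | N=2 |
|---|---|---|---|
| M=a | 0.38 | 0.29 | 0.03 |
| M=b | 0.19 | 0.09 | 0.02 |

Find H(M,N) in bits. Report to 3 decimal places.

2.081 bits

H(M,N) = −Σ p(x,y)·log₂ p(x,y) over all 6 cells.
  cell (a,0): −0.38·log₂0.38 = 0.5305
  cell (a,1): −0.29·log₂0.29 = 0.5179
  cell (a,2): −0.03·log₂0.03 = 0.1518
  cell (b,0): −0.19·log₂0.19 = 0.4552
  cell (b,1): −0.09·log₂0.09 = 0.3127
  cell (b,2): −0.02·log₂0.02 = 0.1129
Sum = 2.081 bits.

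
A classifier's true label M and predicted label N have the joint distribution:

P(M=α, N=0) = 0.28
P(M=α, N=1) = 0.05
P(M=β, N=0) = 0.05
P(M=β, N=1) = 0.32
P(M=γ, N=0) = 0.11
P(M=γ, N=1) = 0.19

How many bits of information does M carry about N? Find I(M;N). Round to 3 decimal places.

0.291 bits

Marginals: p(M) = (0.3300, 0.3700, 0.3000), p(N) = (0.4400, 0.5600).
I(M;N) = H(M) + H(N) − H(M,N).
H(M) = 1.5796, H(N) = 0.9896, H(M,N) = 2.2780.
I(M;N) = 1.5796 + 0.9896 − 2.2780 = 0.291 bits.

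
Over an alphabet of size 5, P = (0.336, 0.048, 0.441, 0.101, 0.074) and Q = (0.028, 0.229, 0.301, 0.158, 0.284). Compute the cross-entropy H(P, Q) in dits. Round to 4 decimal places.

0.9038 dits

H(P,Q) = −Σ p·log₁₀ q.
  −0.336·log₁₀(0.028) = 0.52175
  −0.048·log₁₀(0.229) = 0.03073
  −0.441·log₁₀(0.301) = 0.22995
  −0.101·log₁₀(0.158) = 0.08094
  −0.074·log₁₀(0.284) = 0.04045
H(P,Q) = 0.9038 dits.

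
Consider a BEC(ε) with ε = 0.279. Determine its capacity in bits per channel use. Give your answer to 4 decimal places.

0.7210 bits

Binary erasure channel: capacity C = 1 − ε.
C = 1 − 0.279 = 0.7210 bits per channel use.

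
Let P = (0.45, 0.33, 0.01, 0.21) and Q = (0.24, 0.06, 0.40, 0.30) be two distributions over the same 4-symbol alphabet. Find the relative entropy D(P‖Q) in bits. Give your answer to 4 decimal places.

D(P‖Q) = Σ p·log₂(p/q).
  0.45·log₂(0.45/0.24) = 0.40810
  0.33·log₂(0.33/0.06) = 0.81161
  0.01·log₂(0.01/0.40) = -0.05322
  0.21·log₂(0.21/0.30) = -0.10806
D(P‖Q) = 1.0584 bits.

1.0584 bits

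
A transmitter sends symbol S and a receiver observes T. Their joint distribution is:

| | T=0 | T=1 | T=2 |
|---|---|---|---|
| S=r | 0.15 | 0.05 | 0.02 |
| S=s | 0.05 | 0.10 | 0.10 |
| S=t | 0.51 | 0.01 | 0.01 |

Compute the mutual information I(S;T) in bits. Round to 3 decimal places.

Marginals: p(S) = (0.2200, 0.2500, 0.5300), p(T) = (0.7100, 0.1600, 0.1300).
I(S;T) = Σ p(x,y)·log₂[p(x,y)/(p(x)p(y))].
  (r,0): 0.15·log₂(0.9603) = -0.0088
  (r,1): 0.05·log₂(1.4205) = 0.0253
  (r,2): 0.02·log₂(0.6993) = -0.0103
  (s,0): 0.05·log₂(0.2817) = -0.0914
  (s,1): 0.10·log₂(2.5000) = 0.1322
  (s,2): 0.10·log₂(3.0769) = 0.1621
  (t,0): 0.51·log₂(1.3553) = 0.2237
  (t,1): 0.01·log₂(0.1179) = -0.0308
  (t,2): 0.01·log₂(0.1451) = -0.0278
Sum = 0.374 bits.

0.374 bits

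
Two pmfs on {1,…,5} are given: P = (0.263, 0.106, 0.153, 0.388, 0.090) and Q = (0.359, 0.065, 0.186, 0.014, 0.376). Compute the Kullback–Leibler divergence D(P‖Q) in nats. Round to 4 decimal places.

1.1004 nats

D(P‖Q) = Σ p·ln(p/q).
  0.263·ln(0.263/0.359) = -0.08184
  0.106·ln(0.106/0.065) = 0.05184
  0.153·ln(0.153/0.186) = -0.02988
  0.388·ln(0.388/0.014) = 1.28892
  0.090·ln(0.090/0.376) = -0.12868
D(P‖Q) = 1.1004 nats.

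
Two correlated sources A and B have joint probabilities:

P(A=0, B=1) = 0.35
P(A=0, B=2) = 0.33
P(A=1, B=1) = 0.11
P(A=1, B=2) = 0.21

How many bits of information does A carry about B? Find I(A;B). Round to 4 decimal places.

Marginals: p(A) = (0.6800, 0.3200), p(B) = (0.4600, 0.5400).
I(A;B) = Σ p(x,y)·log₂[p(x,y)/(p(x)p(y))].
  (0,1): 0.35·log₂(1.1189) = 0.05674
  (0,2): 0.33·log₂(0.8987) = -0.05085
  (1,1): 0.11·log₂(0.7473) = -0.04623
  (1,2): 0.21·log₂(1.2153) = 0.05907
Sum = 0.0187 bits.

0.0187 bits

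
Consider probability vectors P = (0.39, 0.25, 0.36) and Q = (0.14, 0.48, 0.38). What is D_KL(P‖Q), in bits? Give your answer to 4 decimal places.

D(P‖Q) = Σ p·log₂(p/q).
  0.39·log₂(0.39/0.14) = 0.57644
  0.25·log₂(0.25/0.48) = -0.23528
  0.36·log₂(0.36/0.38) = -0.02808
D(P‖Q) = 0.3131 bits.

0.3131 bits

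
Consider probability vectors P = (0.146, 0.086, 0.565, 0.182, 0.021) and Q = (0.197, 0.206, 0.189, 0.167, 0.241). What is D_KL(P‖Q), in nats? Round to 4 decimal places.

D(P‖Q) = Σ p·ln(p/q).
  0.146·ln(0.146/0.197) = -0.04374
  0.086·ln(0.086/0.206) = -0.07512
  0.565·ln(0.565/0.189) = 0.61872
  0.182·ln(0.182/0.167) = 0.01565
  0.021·ln(0.021/0.241) = -0.05125
D(P‖Q) = 0.4643 nats.

0.4643 nats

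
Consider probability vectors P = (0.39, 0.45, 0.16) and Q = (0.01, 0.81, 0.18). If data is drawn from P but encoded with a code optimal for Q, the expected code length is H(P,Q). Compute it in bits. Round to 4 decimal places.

H(P,Q) = −Σ p·log₂ q.
  −0.39·log₂(0.01) = 2.59110
  −0.45·log₂(0.81) = 0.13680
  −0.16·log₂(0.18) = 0.39583
H(P,Q) = 3.1237 bits.

3.1237 bits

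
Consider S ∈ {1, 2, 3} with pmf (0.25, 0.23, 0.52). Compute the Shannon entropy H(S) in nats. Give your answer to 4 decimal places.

H(S) = −Σ p·ln p.
  −(0.25)·ln(0.25) = 0.34657
  −(0.23)·ln(0.23) = 0.33803
  −(0.52)·ln(0.52) = 0.34004
Sum: 0.34657 + 0.33803 + 0.34004 = 1.0246 nats.

1.0246 nats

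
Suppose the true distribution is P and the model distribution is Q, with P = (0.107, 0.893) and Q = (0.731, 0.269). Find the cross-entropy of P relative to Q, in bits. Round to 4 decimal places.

1.7400 bits

H(P,Q) = −Σ p·log₂ q.
  −0.107·log₂(0.731) = 0.04837
  −0.893·log₂(0.269) = 1.69163
H(P,Q) = 1.7400 bits.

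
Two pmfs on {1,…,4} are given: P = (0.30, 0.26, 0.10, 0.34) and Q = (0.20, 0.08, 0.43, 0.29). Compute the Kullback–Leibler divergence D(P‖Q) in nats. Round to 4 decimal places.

D(P‖Q) = Σ p·ln(p/q).
  0.30·ln(0.30/0.20) = 0.12164
  0.26·ln(0.26/0.08) = 0.30645
  0.10·ln(0.10/0.43) = -0.14586
  0.34·ln(0.34/0.29) = 0.05408
D(P‖Q) = 0.3363 nats.

0.3363 nats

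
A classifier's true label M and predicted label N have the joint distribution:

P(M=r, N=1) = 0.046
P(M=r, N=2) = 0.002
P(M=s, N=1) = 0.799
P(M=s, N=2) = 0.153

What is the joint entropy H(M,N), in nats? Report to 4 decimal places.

0.6206 nats

H(M,N) = −Σ p(x,y)·ln p(x,y) over all 4 cells.
  cell (r,1): −0.046·ln0.046 = 0.14164
  cell (r,2): −0.002·ln0.002 = 0.01243
  cell (s,1): −0.799·ln0.799 = 0.17929
  cell (s,2): −0.153·ln0.153 = 0.28723
Sum = 0.6206 nats.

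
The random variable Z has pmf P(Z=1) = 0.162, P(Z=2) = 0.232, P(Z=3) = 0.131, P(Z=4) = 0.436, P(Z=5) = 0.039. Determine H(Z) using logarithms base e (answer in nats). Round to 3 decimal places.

H(Z) = −Σ p·ln p.
  −(0.162)·ln(0.162) = 0.2949
  −(0.232)·ln(0.232) = 0.3390
  −(0.131)·ln(0.131) = 0.2663
  −(0.436)·ln(0.436) = 0.3619
  −(0.039)·ln(0.039) = 0.1265
Sum: 0.2949 + 0.3390 + 0.2663 + 0.3619 + 0.1265 = 1.389 nats.

1.389 nats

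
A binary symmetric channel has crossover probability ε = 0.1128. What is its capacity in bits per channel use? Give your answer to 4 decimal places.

0.4917 bits

Binary symmetric channel: C = 1 − h₂(ε) where h₂ is the binary entropy function.
h₂(0.1128) = −0.1128·log₂0.1128 − 0.8872·log₂0.8872 = 0.5083.
C = 1 − 0.5083 = 0.4917 bits per channel use.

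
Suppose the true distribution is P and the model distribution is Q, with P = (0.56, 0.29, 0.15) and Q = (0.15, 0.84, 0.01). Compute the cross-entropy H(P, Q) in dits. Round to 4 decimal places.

0.7833 dits

H(P,Q) = −Σ p·log₁₀ q.
  −0.56·log₁₀(0.15) = 0.46139
  −0.29·log₁₀(0.84) = 0.02196
  −0.15·log₁₀(0.01) = 0.30000
H(P,Q) = 0.7833 dits.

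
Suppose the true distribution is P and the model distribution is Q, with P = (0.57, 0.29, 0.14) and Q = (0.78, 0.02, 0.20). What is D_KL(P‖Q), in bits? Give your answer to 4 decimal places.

D(P‖Q) = Σ p·log₂(p/q).
  0.57·log₂(0.57/0.78) = -0.25793
  0.29·log₂(0.29/0.02) = 1.11881
  0.14·log₂(0.14/0.20) = -0.07204
D(P‖Q) = 0.7888 bits.

0.7888 bits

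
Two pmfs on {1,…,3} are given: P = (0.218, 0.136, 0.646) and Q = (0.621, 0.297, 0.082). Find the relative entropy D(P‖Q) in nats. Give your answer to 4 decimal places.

D(P‖Q) = Σ p·ln(p/q).
  0.218·ln(0.218/0.621) = -0.22821
  0.136·ln(0.136/0.297) = -0.10623
  0.646·ln(0.646/0.082) = 1.33340
D(P‖Q) = 0.9990 nats.

0.9990 nats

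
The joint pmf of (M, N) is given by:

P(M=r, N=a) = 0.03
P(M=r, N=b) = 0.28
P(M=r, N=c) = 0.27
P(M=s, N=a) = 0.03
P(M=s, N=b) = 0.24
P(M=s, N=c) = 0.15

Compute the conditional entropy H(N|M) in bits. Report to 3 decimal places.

Chain rule: H(N|M) = H(M,N) − H(M).
Marginals: p(M) = (0.5800, 0.4200), p(N) = (0.0600, 0.5200, 0.4200).
H(M,N) = 2.2325 bits; H(M) = 0.9815 bits.
H(N|M) = 2.2325 − 0.9815 = 1.251 bits.

1.251 bits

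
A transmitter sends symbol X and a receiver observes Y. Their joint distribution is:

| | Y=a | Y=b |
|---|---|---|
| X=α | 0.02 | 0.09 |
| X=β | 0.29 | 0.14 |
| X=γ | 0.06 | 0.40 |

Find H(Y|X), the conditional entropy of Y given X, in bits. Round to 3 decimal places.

0.724 bits

Chain rule: H(Y|X) = H(X,Y) − H(X).
Marginals: p(X) = (0.1100, 0.4300, 0.4600), p(Y) = (0.3700, 0.6300).
H(X,Y) = 2.1128 bits; H(X) = 1.3892 bits.
H(Y|X) = 2.1128 − 1.3892 = 0.724 bits.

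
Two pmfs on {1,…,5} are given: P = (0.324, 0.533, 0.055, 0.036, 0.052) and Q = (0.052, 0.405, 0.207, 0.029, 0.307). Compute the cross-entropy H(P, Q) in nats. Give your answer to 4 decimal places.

1.7152 nats

H(P,Q) = −Σ p·ln q.
  −0.324·ln(0.052) = 0.95791
  −0.533·ln(0.405) = 0.48176
  −0.055·ln(0.207) = 0.08663
  −0.036·ln(0.029) = 0.12746
  −0.052·ln(0.307) = 0.06141
H(P,Q) = 1.7152 nats.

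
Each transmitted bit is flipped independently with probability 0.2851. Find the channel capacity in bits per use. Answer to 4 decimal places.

Binary symmetric channel: C = 1 − h₂(ε) where h₂ is the binary entropy function.
h₂(0.2851) = −0.2851·log₂0.2851 − 0.7149·log₂0.7149 = 0.8623.
C = 1 − 0.8623 = 0.1377 bits per channel use.

0.1377 bits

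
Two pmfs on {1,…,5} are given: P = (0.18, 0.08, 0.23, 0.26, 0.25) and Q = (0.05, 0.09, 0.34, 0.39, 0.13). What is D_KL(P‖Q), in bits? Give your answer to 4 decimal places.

D(P‖Q) = Σ p·log₂(p/q).
  0.18·log₂(0.18/0.05) = 0.33264
  0.08·log₂(0.08/0.09) = -0.01359
  0.23·log₂(0.23/0.34) = -0.12970
  0.26·log₂(0.26/0.39) = -0.15209
  0.25·log₂(0.25/0.13) = 0.23585
D(P‖Q) = 0.2731 bits.

0.2731 bits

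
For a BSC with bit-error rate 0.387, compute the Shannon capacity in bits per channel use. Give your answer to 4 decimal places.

0.0372 bits

Binary symmetric channel: C = 1 − h₂(ε) where h₂ is the binary entropy function.
h₂(0.387) = −0.387·log₂0.387 − 0.613·log₂0.613 = 0.9628.
C = 1 − 0.9628 = 0.0372 bits per channel use.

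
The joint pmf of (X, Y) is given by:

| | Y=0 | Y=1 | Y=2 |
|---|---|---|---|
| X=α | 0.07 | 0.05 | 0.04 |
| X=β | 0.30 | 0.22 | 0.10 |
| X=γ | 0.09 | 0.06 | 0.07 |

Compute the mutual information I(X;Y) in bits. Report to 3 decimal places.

0.018 bits

Marginals: p(X) = (0.1600, 0.6200, 0.2200), p(Y) = (0.4600, 0.3300, 0.2100).
I(X;Y) = H(X) + H(Y) − H(X,Y).
H(X) = 1.3312, H(Y) = 1.5160, H(X,Y) = 2.8290.
I(X;Y) = 1.3312 + 1.5160 − 2.8290 = 0.018 bits.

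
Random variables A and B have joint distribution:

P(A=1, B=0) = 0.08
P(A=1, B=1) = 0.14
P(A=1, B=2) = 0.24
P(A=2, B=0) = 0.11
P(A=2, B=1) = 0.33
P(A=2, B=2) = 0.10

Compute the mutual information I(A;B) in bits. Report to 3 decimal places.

0.099 bits

Marginals: p(A) = (0.4600, 0.5400), p(B) = (0.1900, 0.4700, 0.3400).
I(A;B) = H(A) + H(B) − H(A,B).
H(A) = 0.9954, H(B) = 1.4964, H(A,B) = 2.3931.
I(A;B) = 0.9954 + 1.4964 − 2.3931 = 0.099 bits.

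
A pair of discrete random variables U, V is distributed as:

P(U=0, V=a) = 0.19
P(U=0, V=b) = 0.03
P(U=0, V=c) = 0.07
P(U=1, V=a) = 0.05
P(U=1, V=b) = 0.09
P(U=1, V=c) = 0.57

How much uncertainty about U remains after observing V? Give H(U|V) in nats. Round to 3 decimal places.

0.411 nats

Marginals: p(U) = (0.2900, 0.7100), p(V) = (0.2400, 0.1200, 0.6400).
H(U|V) = Σ p(V) · H(U|V=·).
  V=a: p=0.2400, H(U|V=a) = 0.5117
  V=b: p=0.1200, H(U|V=b) = 0.5623
  V=c: p=0.6400, H(U|V=c) = 0.3452
Weighted sum = 0.411 nats.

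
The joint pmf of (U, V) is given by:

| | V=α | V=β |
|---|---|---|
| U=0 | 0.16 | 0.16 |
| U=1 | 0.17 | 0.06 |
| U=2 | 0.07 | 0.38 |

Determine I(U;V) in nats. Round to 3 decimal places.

Marginals: p(U) = (0.3200, 0.2300, 0.4500), p(V) = (0.4000, 0.6000).
I(U;V) = Σ p(x,y)·ln[p(x,y)/(p(x)p(y))].
  (0,α): 0.16·ln(1.2500) = 0.0357
  (0,β): 0.16·ln(0.8333) = -0.0292
  (1,α): 0.17·ln(1.8478) = 0.1044
  (1,β): 0.06·ln(0.4348) = -0.0500
  (2,α): 0.07·ln(0.3889) = -0.0661
  (2,β): 0.38·ln(1.4074) = 0.1299
Sum = 0.125 nats.

0.125 nats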